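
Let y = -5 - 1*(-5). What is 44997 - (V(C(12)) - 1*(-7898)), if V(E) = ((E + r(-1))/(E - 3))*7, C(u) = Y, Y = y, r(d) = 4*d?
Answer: 111269/3 ≈ 37090.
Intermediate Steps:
y = 0 (y = -5 + 5 = 0)
Y = 0
C(u) = 0
V(E) = 7*(-4 + E)/(-3 + E) (V(E) = ((E + 4*(-1))/(E - 3))*7 = ((E - 4)/(-3 + E))*7 = ((-4 + E)/(-3 + E))*7 = 7*(-4 + E)/(-3 + E))
44997 - (V(C(12)) - 1*(-7898)) = 44997 - (7*(-4 + 0)/(-3 + 0) - 1*(-7898)) = 44997 - (7*(-4)/(-3) + 7898) = 44997 - (7*(-⅓)*(-4) + 7898) = 44997 - (28/3 + 7898) = 44997 - 1*23722/3 = 44997 - 23722/3 = 111269/3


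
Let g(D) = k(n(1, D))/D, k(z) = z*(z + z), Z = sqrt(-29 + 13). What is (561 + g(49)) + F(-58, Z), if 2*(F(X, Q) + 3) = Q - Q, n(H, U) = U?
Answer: 656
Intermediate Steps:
Z = 4*I (Z = sqrt(-16) = 4*I ≈ 4.0*I)
F(X, Q) = -3 (F(X, Q) = -3 + (Q - Q)/2 = -3 + (1/2)*0 = -3 + 0 = -3)
k(z) = 2*z**2 (k(z) = z*(2*z) = 2*z**2)
g(D) = 2*D (g(D) = (2*D**2)/D = 2*D)
(561 + g(49)) + F(-58, Z) = (561 + 2*49) - 3 = (561 + 98) - 3 = 659 - 3 = 656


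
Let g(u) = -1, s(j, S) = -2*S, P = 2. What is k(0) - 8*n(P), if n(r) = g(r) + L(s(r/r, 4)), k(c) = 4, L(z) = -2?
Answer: 28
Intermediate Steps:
n(r) = -3 (n(r) = -1 - 2 = -3)
k(0) - 8*n(P) = 4 - 8*(-3) = 4 + 24 = 28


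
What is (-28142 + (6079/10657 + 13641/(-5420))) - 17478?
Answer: -2635166506757/57760940 ≈ -45622.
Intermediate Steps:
(-28142 + (6079/10657 + 13641/(-5420))) - 17478 = (-28142 + (6079*(1/10657) + 13641*(-1/5420))) - 17478 = (-28142 + (6079/10657 - 13641/5420)) - 17478 = (-28142 - 112423957/57760940) - 17478 = -1625620797437/57760940 - 17478 = -2635166506757/57760940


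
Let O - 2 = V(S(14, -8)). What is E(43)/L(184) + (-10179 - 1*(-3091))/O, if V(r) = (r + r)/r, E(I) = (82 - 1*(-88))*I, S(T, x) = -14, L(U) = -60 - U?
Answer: -219839/122 ≈ -1802.0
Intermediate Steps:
E(I) = 170*I (E(I) = (82 + 88)*I = 170*I)
V(r) = 2 (V(r) = (2*r)/r = 2)
O = 4 (O = 2 + 2 = 4)
E(43)/L(184) + (-10179 - 1*(-3091))/O = (170*43)/(-60 - 1*184) + (-10179 - 1*(-3091))/4 = 7310/(-60 - 184) + (-10179 + 3091)*(¼) = 7310/(-244) - 7088*¼ = 7310*(-1/244) - 1772 = -3655/122 - 1772 = -219839/122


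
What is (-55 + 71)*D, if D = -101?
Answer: -1616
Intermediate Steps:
(-55 + 71)*D = (-55 + 71)*(-101) = 16*(-101) = -1616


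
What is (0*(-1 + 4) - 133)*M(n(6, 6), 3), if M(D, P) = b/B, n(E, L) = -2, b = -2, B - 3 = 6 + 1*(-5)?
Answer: 133/2 ≈ 66.500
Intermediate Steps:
B = 4 (B = 3 + (6 + 1*(-5)) = 3 + (6 - 5) = 3 + 1 = 4)
M(D, P) = -½ (M(D, P) = -2/4 = -2*¼ = -½)
(0*(-1 + 4) - 133)*M(n(6, 6), 3) = (0*(-1 + 4) - 133)*(-½) = (0*3 - 133)*(-½) = (0 - 133)*(-½) = -133*(-½) = 133/2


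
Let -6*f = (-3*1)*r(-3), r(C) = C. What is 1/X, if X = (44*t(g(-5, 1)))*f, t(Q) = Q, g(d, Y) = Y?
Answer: -1/66 ≈ -0.015152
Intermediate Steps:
f = -3/2 (f = -(-3*1)*(-3)/6 = -(-1)*(-3)/2 = -1/6*9 = -3/2 ≈ -1.5000)
X = -66 (X = (44*1)*(-3/2) = 44*(-3/2) = -66)
1/X = 1/(-66) = -1/66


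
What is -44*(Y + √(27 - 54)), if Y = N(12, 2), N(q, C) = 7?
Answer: -308 - 132*I*√3 ≈ -308.0 - 228.63*I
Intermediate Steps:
Y = 7
-44*(Y + √(27 - 54)) = -44*(7 + √(27 - 54)) = -44*(7 + √(-27)) = -44*(7 + 3*I*√3) = -308 - 132*I*√3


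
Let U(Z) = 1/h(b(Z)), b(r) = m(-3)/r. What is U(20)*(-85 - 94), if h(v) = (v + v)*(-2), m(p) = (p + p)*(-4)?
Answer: 895/24 ≈ 37.292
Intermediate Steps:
m(p) = -8*p (m(p) = (2*p)*(-4) = -8*p)
b(r) = 24/r (b(r) = (-8*(-3))/r = 24/r)
h(v) = -4*v (h(v) = (2*v)*(-2) = -4*v)
U(Z) = -Z/96 (U(Z) = 1/(-96/Z) = -Z/96)
U(20)*(-85 - 94) = (-1/96*20)*(-85 - 94) = -5/24*(-179) = 895/24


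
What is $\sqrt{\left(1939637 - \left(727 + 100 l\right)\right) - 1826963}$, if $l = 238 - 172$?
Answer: $\sqrt{105347} \approx 324.57$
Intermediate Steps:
$l = 66$ ($l = 238 - 172 = 66$)
$\sqrt{\left(1939637 - \left(727 + 100 l\right)\right) - 1826963} = \sqrt{\left(1939637 - \left(727 + 100 \cdot 66\right)\right) - 1826963} = \sqrt{\left(1939637 - \left(727 + 6600\right)\right) - 1826963} = \sqrt{\left(1939637 - 7327\right) - 1826963} = \sqrt{1932310 - 1826963} = \sqrt{105347}$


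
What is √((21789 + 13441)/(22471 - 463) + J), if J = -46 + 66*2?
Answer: √2651851209/5502 ≈ 9.3595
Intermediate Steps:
J = 86 (J = -46 + 132 = 86)
√((21789 + 13441)/(22471 - 463) + J) = √((21789 + 13441)/(22471 - 463) + 86) = √(35230/22008 + 86) = √(35230*(1/22008) + 86) = √(17615/11004 + 86) = √(963959/11004) = √2651851209/5502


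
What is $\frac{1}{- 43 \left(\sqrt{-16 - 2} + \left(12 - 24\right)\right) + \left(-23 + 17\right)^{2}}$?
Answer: $\frac{92}{56331} + \frac{43 i \sqrt{2}}{112662} \approx 0.0016332 + 0.00053977 i$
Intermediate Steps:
$\frac{1}{- 43 \left(\sqrt{-16 - 2} + \left(12 - 24\right)\right) + \left(-23 + 17\right)^{2}} = \frac{1}{- 43 \left(\sqrt{-18} + \left(12 - 24\right)\right) + \left(-6\right)^{2}} = \frac{1}{- 43 \left(3 i \sqrt{2} - 12\right) + 36} = \frac{1}{- 43 \left(-12 + 3 i \sqrt{2}\right) + 36} = \frac{1}{\left(516 - 129 i \sqrt{2}\right) + 36} = \frac{1}{552 - 129 i \sqrt{2}}$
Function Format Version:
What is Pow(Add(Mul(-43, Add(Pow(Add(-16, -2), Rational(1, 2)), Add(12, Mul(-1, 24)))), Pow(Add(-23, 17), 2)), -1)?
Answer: Add(Rational(92, 56331), Mul(Rational(43, 112662), I, Pow(2, Rational(1, 2)))) ≈ Add(0.0016332, Mul(0.00053977, I))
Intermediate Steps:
Pow(Add(Mul(-43, Add(Pow(Add(-16, -2), Rational(1, 2)), Add(12, Mul(-1, 24)))), Pow(Add(-23, 17), 2)), -1) = Pow(Add(Mul(-43, Add(Pow(-18, Rational(1, 2)), Add(12, -24))), Pow(-6, 2)), -1) = Pow(Add(Mul(-43, Add(Mul(3, I, Pow(2, Rational(1, 2))), -12)), 36), -1) = Pow(Add(Mul(-43, Add(-12, Mul(3, I, Pow(2, Rational(1, 2))))), 36), -1) = Pow(Add(Add(516, Mul(-129, I, Pow(2, Rational(1, 2)))), 36), -1) = Pow(Add(552, Mul(-129, I, Pow(2, Rational(1, 2)))), -1)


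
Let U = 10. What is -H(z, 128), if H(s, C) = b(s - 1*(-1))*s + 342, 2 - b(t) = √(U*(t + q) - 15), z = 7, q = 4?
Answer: -356 + 7*√105 ≈ -284.27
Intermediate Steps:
b(t) = 2 - √(25 + 10*t) (b(t) = 2 - √(10*(t + 4) - 15) = 2 - √(10*(4 + t) - 15) = 2 - √((40 + 10*t) - 15) = 2 - √(25 + 10*t))
H(s, C) = 342 + s*(2 - √(35 + 10*s)) (H(s, C) = (2 - √(25 + 10*(s - 1*(-1))))*s + 342 = (2 - √(25 + 10*(s + 1)))*s + 342 = (2 - √(25 + 10*(1 + s)))*s + 342 = (2 - √(25 + (10 + 10*s)))*s + 342 = (2 - √(35 + 10*s))*s + 342 = s*(2 - √(35 + 10*s)) + 342 = 342 + s*(2 - √(35 + 10*s)))
-H(z, 128) = -(342 - 1*7*(-2 + √(35 + 10*7))) = -(342 - 1*7*(-2 + √(35 + 70))) = -(342 - 1*7*(-2 + √105)) = -(342 + (14 - 7*√105)) = -(356 - 7*√105) = -356 + 7*√105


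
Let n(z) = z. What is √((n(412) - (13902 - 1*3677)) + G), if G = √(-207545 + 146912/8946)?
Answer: √(-21815093853 + 1491*I*√461352838513)/1491 ≈ 2.2987 + 99.087*I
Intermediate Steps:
G = I*√461352838513/1491 (G = √(-207545 + 146912*(1/8946)) = √(-207545 + 73456/4473) = √(-928275329/4473) = I*√461352838513/1491 ≈ 455.55*I)
√((n(412) - (13902 - 1*3677)) + G) = √((412 - (13902 - 1*3677)) + I*√461352838513/1491) = √((412 - (13902 - 3677)) + I*√461352838513/1491) = √((412 - 1*10225) + I*√461352838513/1491) = √((412 - 10225) + I*√461352838513/1491) = √(-9813 + I*√461352838513/1491)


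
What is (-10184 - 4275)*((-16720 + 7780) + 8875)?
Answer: 939835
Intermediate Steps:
(-10184 - 4275)*((-16720 + 7780) + 8875) = -14459*(-8940 + 8875) = -14459*(-65) = 939835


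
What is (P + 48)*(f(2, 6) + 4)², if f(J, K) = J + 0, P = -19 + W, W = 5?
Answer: 1224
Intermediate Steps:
P = -14 (P = -19 + 5 = -14)
f(J, K) = J
(P + 48)*(f(2, 6) + 4)² = (-14 + 48)*(2 + 4)² = 34*6² = 34*36 = 1224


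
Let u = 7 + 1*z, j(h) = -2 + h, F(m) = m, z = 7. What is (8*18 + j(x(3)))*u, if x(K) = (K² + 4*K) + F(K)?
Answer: 2324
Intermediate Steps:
x(K) = K² + 5*K (x(K) = (K² + 4*K) + K = K² + 5*K)
u = 14 (u = 7 + 1*7 = 7 + 7 = 14)
(8*18 + j(x(3)))*u = (8*18 + (-2 + 3*(5 + 3)))*14 = (144 + (-2 + 3*8))*14 = (144 + (-2 + 24))*14 = (144 + 22)*14 = 166*14 = 2324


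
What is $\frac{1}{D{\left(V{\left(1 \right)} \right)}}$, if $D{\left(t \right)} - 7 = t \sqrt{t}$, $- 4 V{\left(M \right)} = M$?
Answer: $\frac{448}{3137} + \frac{8 i}{3137} \approx 0.14281 + 0.0025502 i$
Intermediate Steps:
$V{\left(M \right)} = - \frac{M}{4}$
$D{\left(t \right)} = 7 + t^{\frac{3}{2}}$ ($D{\left(t \right)} = 7 + t \sqrt{t} = 7 + t^{\frac{3}{2}}$)
$\frac{1}{D{\left(V{\left(1 \right)} \right)}} = \frac{1}{7 + \left(\left(- \frac{1}{4}\right) 1\right)^{\frac{3}{2}}} = \frac{1}{7 + \left(- \frac{1}{4}\right)^{\frac{3}{2}}} = \frac{1}{7 - \frac{i}{8}} = \frac{64 \left(7 + \frac{i}{8}\right)}{3137}$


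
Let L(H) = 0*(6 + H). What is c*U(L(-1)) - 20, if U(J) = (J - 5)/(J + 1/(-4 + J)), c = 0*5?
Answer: -20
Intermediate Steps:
c = 0
L(H) = 0
U(J) = (-5 + J)/(J + 1/(-4 + J))
c*U(L(-1)) - 20 = 0*((20 + 0**2 - 9*0)/(1 + 0**2 - 4*0)) - 20 = 0*((20 + 0 + 0)/(1 + 0 + 0)) - 20 = 0*(20/1) - 20 = 0*(1*20) - 20 = 0*20 - 20 = 0 - 20 = -20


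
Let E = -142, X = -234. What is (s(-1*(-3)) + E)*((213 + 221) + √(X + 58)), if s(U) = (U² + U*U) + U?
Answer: -52514 - 484*I*√11 ≈ -52514.0 - 1605.2*I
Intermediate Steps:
s(U) = U + 2*U² (s(U) = (U² + U²) + U = 2*U² + U = U + 2*U²)
(s(-1*(-3)) + E)*((213 + 221) + √(X + 58)) = ((-1*(-3))*(1 + 2*(-1*(-3))) - 142)*((213 + 221) + √(-234 + 58)) = (3*(1 + 2*3) - 142)*(434 + √(-176)) = (3*(1 + 6) - 142)*(434 + 4*I*√11) = (3*7 - 142)*(434 + 4*I*√11) = (21 - 142)*(434 + 4*I*√11) = -121*(434 + 4*I*√11) = -52514 - 484*I*√11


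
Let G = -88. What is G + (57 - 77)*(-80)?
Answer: 1512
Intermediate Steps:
G + (57 - 77)*(-80) = -88 + (57 - 77)*(-80) = -88 - 20*(-80) = -88 + 1600 = 1512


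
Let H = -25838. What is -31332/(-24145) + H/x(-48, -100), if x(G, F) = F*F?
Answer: -31053851/24145000 ≈ -1.2861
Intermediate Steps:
x(G, F) = F²
-31332/(-24145) + H/x(-48, -100) = -31332/(-24145) - 25838/((-100)²) = -31332*(-1/24145) - 25838/10000 = 31332/24145 - 25838*1/10000 = 31332/24145 - 12919/5000 = -31053851/24145000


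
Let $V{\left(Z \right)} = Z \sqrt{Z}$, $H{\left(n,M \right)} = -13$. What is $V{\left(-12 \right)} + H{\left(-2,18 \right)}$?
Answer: $-13 - 24 i \sqrt{3} \approx -13.0 - 41.569 i$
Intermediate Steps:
$V{\left(Z \right)} = Z^{\frac{3}{2}}$
$V{\left(-12 \right)} + H{\left(-2,18 \right)} = \left(-12\right)^{\frac{3}{2}} - 13 = - 24 i \sqrt{3} - 13 = -13 - 24 i \sqrt{3}$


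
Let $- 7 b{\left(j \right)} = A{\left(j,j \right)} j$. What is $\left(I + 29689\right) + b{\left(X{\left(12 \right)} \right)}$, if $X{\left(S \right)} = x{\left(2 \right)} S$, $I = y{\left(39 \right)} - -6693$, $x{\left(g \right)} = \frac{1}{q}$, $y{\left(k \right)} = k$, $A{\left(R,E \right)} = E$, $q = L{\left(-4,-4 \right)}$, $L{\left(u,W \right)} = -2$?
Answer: $\frac{254911}{7} \approx 36416.0$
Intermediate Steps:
$q = -2$
$x{\left(g \right)} = - \frac{1}{2}$ ($x{\left(g \right)} = \frac{1}{-2} = - \frac{1}{2}$)
$I = 6732$ ($I = 39 - -6693 = 39 + 6693 = 6732$)
$X{\left(S \right)} = - \frac{S}{2}$
$b{\left(j \right)} = - \frac{j^{2}}{7}$ ($b{\left(j \right)} = - \frac{j j}{7} = - \frac{j^{2}}{7}$)
$\left(I + 29689\right) + b{\left(X{\left(12 \right)} \right)} = \left(6732 + 29689\right) - \frac{\left(\left(- \frac{1}{2}\right) 12\right)^{2}}{7} = 36421 - \frac{\left(-6\right)^{2}}{7} = 36421 - \frac{36}{7} = \frac{254911}{7}$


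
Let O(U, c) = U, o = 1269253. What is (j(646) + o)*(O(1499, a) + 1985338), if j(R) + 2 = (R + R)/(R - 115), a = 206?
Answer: 446358543952867/177 ≈ 2.5218e+12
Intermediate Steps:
j(R) = -2 + 2*R/(-115 + R) (j(R) = -2 + (R + R)/(R - 115) = -2 + (2*R)/(-115 + R) = -2 + 2*R/(-115 + R))
(j(646) + o)*(O(1499, a) + 1985338) = (230/(-115 + 646) + 1269253)*(1499 + 1985338) = (230/531 + 1269253)*1986837 = (673973573/531)*1986837 = 446358543952867/177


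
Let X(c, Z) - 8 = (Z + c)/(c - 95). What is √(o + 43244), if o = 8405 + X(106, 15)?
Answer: 2*√12917 ≈ 227.31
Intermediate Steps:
X(c, Z) = 8 + (Z + c)/(-95 + c) (X(c, Z) = 8 + (Z + c)/(c - 95) = 8 + (Z + c)/(-95 + c))
o = 8424 (o = 8405 + (-760 + 15 + 9*106)/(-95 + 106) = 8405 + (-760 + 15 + 954)/11 = 8405 + (1/11)*209 = 8405 + 19 = 8424)
√(o + 43244) = √(8424 + 43244) = √51668 = 2*√12917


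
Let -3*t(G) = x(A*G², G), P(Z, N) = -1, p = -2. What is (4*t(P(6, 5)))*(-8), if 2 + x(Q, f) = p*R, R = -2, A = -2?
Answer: 64/3 ≈ 21.333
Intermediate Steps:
x(Q, f) = 2 (x(Q, f) = -2 - 2*(-2) = -2 + 4 = 2)
t(G) = -⅔ (t(G) = -⅓*2 = -⅔)
(4*t(P(6, 5)))*(-8) = (4*(-⅔))*(-8) = -8/3*(-8) = 64/3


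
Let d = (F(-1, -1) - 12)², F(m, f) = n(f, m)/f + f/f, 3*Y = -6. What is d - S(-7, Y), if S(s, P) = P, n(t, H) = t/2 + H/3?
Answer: 3793/36 ≈ 105.36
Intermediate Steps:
Y = -2 (Y = (⅓)*(-6) = -2)
n(t, H) = t/2 + H/3 (n(t, H) = t*(½) + H*(⅓) = t/2 + H/3)
F(m, f) = 1 + (f/2 + m/3)/f (F(m, f) = (f/2 + m/3)/f + f/f = (f/2 + m/3)/f + 1 = 1 + (f/2 + m/3)/f)
d = 3721/36 (d = ((3/2 + (⅓)*(-1)/(-1)) - 12)² = ((3/2 + (⅓)*(-1)*(-1)) - 12)² = ((3/2 + ⅓) - 12)² = (11/6 - 12)² = (-61/6)² = 3721/36 ≈ 103.36)
d - S(-7, Y) = 3721/36 - 1*(-2) = 3721/36 + 2 = 3793/36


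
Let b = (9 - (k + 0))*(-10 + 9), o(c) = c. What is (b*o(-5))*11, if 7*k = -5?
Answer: 3740/7 ≈ 534.29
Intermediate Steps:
k = -5/7 (k = (1/7)*(-5) = -5/7 ≈ -0.71429)
b = -68/7 (b = (9 - (-5/7 + 0))*(-10 + 9) = (9 - 1*(-5/7))*(-1) = (9 + 5/7)*(-1) = (68/7)*(-1) = -68/7 ≈ -9.7143)
(b*o(-5))*11 = -68/7*(-5)*11 = (340/7)*11 = 3740/7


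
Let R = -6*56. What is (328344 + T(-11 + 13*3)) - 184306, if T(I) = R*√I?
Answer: 144038 - 672*√7 ≈ 1.4226e+5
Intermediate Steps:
R = -336
T(I) = -336*√I
(328344 + T(-11 + 13*3)) - 184306 = (328344 - 336*√(-11 + 13*3)) - 184306 = (328344 - 336*√(-11 + 39)) - 184306 = (328344 - 672*√7) - 184306 = 144038 - 672*√7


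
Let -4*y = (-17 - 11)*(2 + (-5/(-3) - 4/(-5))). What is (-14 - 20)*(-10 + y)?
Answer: -10846/15 ≈ -723.07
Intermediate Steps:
y = 469/15 (y = -(-17 - 11)*(2 + (-5/(-3) - 4/(-5)))/4 = -(-7)*(2 + (-5*(-⅓) - 4*(-⅕))) = -(-7)*(2 + (5/3 + ⅘)) = -(-7)*(2 + 37/15) = -(-7)*67/15 = -¼*(-1876/15) = 469/15 ≈ 31.267)
(-14 - 20)*(-10 + y) = (-14 - 20)*(-10 + 469/15) = -34*319/15 = -10846/15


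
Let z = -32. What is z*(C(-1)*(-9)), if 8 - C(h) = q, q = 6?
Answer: 576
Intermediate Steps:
C(h) = 2 (C(h) = 8 - 1*6 = 8 - 6 = 2)
z*(C(-1)*(-9)) = -64*(-9) = -32*(-18) = 576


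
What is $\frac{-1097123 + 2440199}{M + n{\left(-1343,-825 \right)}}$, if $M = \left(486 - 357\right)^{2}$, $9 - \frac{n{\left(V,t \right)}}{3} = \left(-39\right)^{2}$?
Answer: $\frac{447692}{4035} \approx 110.95$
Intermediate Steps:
$n{\left(V,t \right)} = -4536$ ($n{\left(V,t \right)} = 27 - 3 \left(-39\right)^{2} = 27 - 4563 = -4536$)
$M = 16641$ ($M = 129^{2} = 16641$)
$\frac{-1097123 + 2440199}{M + n{\left(-1343,-825 \right)}} = \frac{-1097123 + 2440199}{16641 - 4536} = \frac{1343076}{12105} = 1343076 \cdot \frac{1}{12105} = \frac{447692}{4035}$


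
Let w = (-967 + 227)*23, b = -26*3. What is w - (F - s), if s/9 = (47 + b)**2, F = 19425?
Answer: -27796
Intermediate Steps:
b = -78
w = -17020 (w = -740*23 = -17020)
s = 8649 (s = 9*(47 - 78)**2 = 9*(-31)**2 = 9*961 = 8649)
w - (F - s) = -17020 - (19425 - 1*8649) = -17020 - (19425 - 8649) = -17020 - 1*10776 = -17020 - 10776 = -27796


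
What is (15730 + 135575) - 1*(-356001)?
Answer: 507306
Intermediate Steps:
(15730 + 135575) - 1*(-356001) = 151305 + 356001 = 507306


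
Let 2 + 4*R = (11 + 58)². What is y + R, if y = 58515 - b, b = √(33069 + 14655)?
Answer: 238819/4 - 2*√11931 ≈ 59486.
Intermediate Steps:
b = 2*√11931 (b = √47724 = 2*√11931 ≈ 218.46)
y = 58515 - 2*√11931 ≈ 58297.
R = 4759/4 (R = -½ + (11 + 58)²/4 = -½ + (¼)*69² = -½ + (¼)*4761 = -½ + 4761/4 = 4759/4 ≈ 1189.8)
y + R = (58515 - 2*√11931) + 4759/4 = 238819/4 - 2*√11931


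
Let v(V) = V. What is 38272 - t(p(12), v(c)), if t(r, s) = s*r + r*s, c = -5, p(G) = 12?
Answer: 38392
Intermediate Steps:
t(r, s) = 2*r*s (t(r, s) = r*s + r*s = 2*r*s)
38272 - t(p(12), v(c)) = 38272 - 2*12*(-5) = 38272 - 1*(-120) = 38272 + 120 = 38392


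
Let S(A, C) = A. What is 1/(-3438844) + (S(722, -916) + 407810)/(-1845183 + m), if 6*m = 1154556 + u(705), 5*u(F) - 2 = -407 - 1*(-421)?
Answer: -21073192046467/85253574882868 ≈ -0.24718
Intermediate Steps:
u(F) = 16/5 (u(F) = 2/5 + (-407 - 1*(-421))/5 = 2/5 + (-407 + 421)/5 = 2/5 + (1/5)*14 = 2/5 + 14/5 = 16/5)
m = 2886398/15 (m = (1154556 + 16/5)/6 = (1/6)*(5772796/5) = 2886398/15 ≈ 1.9243e+5)
1/(-3438844) + (S(722, -916) + 407810)/(-1845183 + m) = 1/(-3438844) + (722 + 407810)/(-1845183 + 2886398/15) = -1/3438844 + 408532/(-24791347/15) = -1/3438844 + 408532*(-15/24791347) = -1/3438844 - 6127980/24791347 = -21073192046467/85253574882868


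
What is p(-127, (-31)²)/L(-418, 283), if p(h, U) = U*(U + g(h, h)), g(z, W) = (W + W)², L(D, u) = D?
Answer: -62923397/418 ≈ -1.5053e+5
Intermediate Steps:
g(z, W) = 4*W² (g(z, W) = (2*W)² = 4*W²)
p(h, U) = U*(U + 4*h²)
p(-127, (-31)²)/L(-418, 283) = ((-31)²*((-31)² + 4*(-127)²))/(-418) = (961*(961 + 4*16129))*(-1/418) = (961*(961 + 64516))*(-1/418) = (961*65477)*(-1/418) = 62923397*(-1/418) = -62923397/418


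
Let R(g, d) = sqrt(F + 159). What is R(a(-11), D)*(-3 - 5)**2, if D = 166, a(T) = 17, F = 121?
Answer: 128*sqrt(70) ≈ 1070.9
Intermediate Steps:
R(g, d) = 2*sqrt(70) (R(g, d) = sqrt(121 + 159) = sqrt(280) = 2*sqrt(70))
R(a(-11), D)*(-3 - 5)**2 = (2*sqrt(70))*(-3 - 5)**2 = (2*sqrt(70))*(-8)**2 = (2*sqrt(70))*64 = 128*sqrt(70)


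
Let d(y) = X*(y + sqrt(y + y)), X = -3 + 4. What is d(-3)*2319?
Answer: -6957 + 2319*I*sqrt(6) ≈ -6957.0 + 5680.4*I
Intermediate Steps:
X = 1
d(y) = y + sqrt(2)*sqrt(y) (d(y) = 1*(y + sqrt(y + y)) = 1*(y + sqrt(2*y)) = 1*(y + sqrt(2)*sqrt(y)) = y + sqrt(2)*sqrt(y))
d(-3)*2319 = (-3 + sqrt(2)*sqrt(-3))*2319 = (-3 + sqrt(2)*(I*sqrt(3)))*2319 = (-3 + I*sqrt(6))*2319 = -6957 + 2319*I*sqrt(6)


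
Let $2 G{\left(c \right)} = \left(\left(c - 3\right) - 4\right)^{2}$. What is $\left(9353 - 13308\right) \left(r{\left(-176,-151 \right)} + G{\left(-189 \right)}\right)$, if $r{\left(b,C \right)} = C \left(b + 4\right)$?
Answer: $-178686900$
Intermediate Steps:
$r{\left(b,C \right)} = C \left(4 + b\right)$
$G{\left(c \right)} = \frac{\left(-7 + c\right)^{2}}{2}$ ($G{\left(c \right)} = \frac{\left(\left(c - 3\right) - 4\right)^{2}}{2} = \frac{\left(\left(-3 + c\right) - 4\right)^{2}}{2} = \frac{\left(-7 + c\right)^{2}}{2}$)
$\left(9353 - 13308\right) \left(r{\left(-176,-151 \right)} + G{\left(-189 \right)}\right) = \left(9353 - 13308\right) \left(- 151 \left(4 - 176\right) + \frac{\left(-7 - 189\right)^{2}}{2}\right) = - 3955 \left(\left(-151\right) \left(-172\right) + \frac{\left(-196\right)^{2}}{2}\right) = - 3955 \left(25972 + \frac{1}{2} \cdot 38416\right) = - 3955 \left(25972 + 19208\right) = \left(-3955\right) 45180 = -178686900$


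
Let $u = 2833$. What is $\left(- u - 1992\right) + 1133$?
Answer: $-3692$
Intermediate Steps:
$\left(- u - 1992\right) + 1133 = \left(\left(-1\right) 2833 - 1992\right) + 1133 = \left(-2833 - 1992\right) + 1133 = -4825 + 1133 = -3692$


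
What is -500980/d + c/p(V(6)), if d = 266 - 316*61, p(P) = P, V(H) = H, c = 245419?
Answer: 466842107/11406 ≈ 40930.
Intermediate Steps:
d = -19010 (d = 266 - 19276 = -19010)
-500980/d + c/p(V(6)) = -500980/(-19010) + 245419/6 = -500980*(-1/19010) + 245419*(1/6) = 50098/1901 + 245419/6 = 466842107/11406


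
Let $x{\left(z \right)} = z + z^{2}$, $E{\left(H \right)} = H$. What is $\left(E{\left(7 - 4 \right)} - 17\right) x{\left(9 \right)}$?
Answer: $-1260$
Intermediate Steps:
$\left(E{\left(7 - 4 \right)} - 17\right) x{\left(9 \right)} = \left(\left(7 - 4\right) - 17\right) 9 \left(1 + 9\right) = \left(3 - 17\right) 9 \cdot 10 = \left(-14\right) 90 = -1260$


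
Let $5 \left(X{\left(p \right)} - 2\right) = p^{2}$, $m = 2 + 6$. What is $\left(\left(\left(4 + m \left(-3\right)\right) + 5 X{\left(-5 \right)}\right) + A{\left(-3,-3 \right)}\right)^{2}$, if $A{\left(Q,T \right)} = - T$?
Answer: $324$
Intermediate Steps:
$m = 8$
$X{\left(p \right)} = 2 + \frac{p^{2}}{5}$
$\left(\left(\left(4 + m \left(-3\right)\right) + 5 X{\left(-5 \right)}\right) + A{\left(-3,-3 \right)}\right)^{2} = \left(\left(\left(4 + 8 \left(-3\right)\right) + 5 \left(2 + \frac{\left(-5\right)^{2}}{5}\right)\right) - -3\right)^{2} = \left(\left(\left(4 - 24\right) + 5 \left(2 + \frac{1}{5} \cdot 25\right)\right) + 3\right)^{2} = \left(\left(-20 + 5 \left(2 + 5\right)\right) + 3\right)^{2} = \left(\left(-20 + 5 \cdot 7\right) + 3\right)^{2} = \left(\left(-20 + 35\right) + 3\right)^{2} = \left(15 + 3\right)^{2} = 18^{2} = 324$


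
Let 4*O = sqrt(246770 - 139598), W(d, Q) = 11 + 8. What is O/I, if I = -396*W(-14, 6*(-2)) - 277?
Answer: -3*sqrt(2977)/15602 ≈ -0.010491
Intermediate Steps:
W(d, Q) = 19
O = 3*sqrt(2977)/2 (O = sqrt(246770 - 139598)/4 = sqrt(107172)/4 = (6*sqrt(2977))/4 = 3*sqrt(2977)/2 ≈ 81.843)
I = -7801 (I = -396*19 - 277 = -7524 - 277 = -7801)
O/I = (3*sqrt(2977)/2)/(-7801) = (3*sqrt(2977)/2)*(-1/7801) = -3*sqrt(2977)/15602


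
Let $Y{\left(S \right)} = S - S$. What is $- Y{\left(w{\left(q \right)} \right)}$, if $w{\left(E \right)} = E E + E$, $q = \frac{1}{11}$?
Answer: $0$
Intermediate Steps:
$q = \frac{1}{11} \approx 0.090909$
$w{\left(E \right)} = E + E^{2}$ ($w{\left(E \right)} = E^{2} + E = E + E^{2}$)
$Y{\left(S \right)} = 0$
$- Y{\left(w{\left(q \right)} \right)} = \left(-1\right) 0 = 0$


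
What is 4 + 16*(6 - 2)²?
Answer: 260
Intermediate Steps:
4 + 16*(6 - 2)² = 4 + 16*4² = 4 + 16*16 = 4 + 256 = 260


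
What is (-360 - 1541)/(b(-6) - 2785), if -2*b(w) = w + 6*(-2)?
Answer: 1901/2776 ≈ 0.68480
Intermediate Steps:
b(w) = 6 - w/2 (b(w) = -(w + 6*(-2))/2 = -(w - 12)/2 = -(-12 + w)/2 = 6 - w/2)
(-360 - 1541)/(b(-6) - 2785) = (-360 - 1541)/((6 - ½*(-6)) - 2785) = -1901/((6 + 3) - 2785) = -1901/(9 - 2785) = -1901/(-2776) = -1901*(-1/2776) = 1901/2776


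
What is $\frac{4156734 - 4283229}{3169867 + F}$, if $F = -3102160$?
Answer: $- \frac{14055}{7523} \approx -1.8683$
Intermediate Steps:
$\frac{4156734 - 4283229}{3169867 + F} = \frac{4156734 - 4283229}{3169867 - 3102160} = - \frac{126495}{67707} = \left(-126495\right) \frac{1}{67707} = - \frac{14055}{7523}$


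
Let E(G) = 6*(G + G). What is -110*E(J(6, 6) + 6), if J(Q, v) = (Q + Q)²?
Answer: -198000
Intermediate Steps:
J(Q, v) = 4*Q² (J(Q, v) = (2*Q)² = 4*Q²)
E(G) = 12*G (E(G) = 6*(2*G) = 12*G)
-110*E(J(6, 6) + 6) = -1320*(4*6² + 6) = -1320*(4*36 + 6) = -1320*(144 + 6) = -1320*150 = -110*1800 = -198000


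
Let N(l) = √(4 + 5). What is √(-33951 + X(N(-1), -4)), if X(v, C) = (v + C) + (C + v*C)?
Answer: 4*I*√2123 ≈ 184.3*I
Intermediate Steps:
N(l) = 3 (N(l) = √9 = 3)
X(v, C) = v + 2*C + C*v (X(v, C) = (C + v) + (C + C*v) = v + 2*C + C*v)
√(-33951 + X(N(-1), -4)) = √(-33951 + (3 + 2*(-4) - 4*3)) = √(-33951 + (3 - 8 - 12)) = √(-33951 - 17) = √(-33968) = 4*I*√2123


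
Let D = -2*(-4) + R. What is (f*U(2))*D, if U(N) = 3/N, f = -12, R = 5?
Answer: -234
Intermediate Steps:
D = 13 (D = -2*(-4) + 5 = 8 + 5 = 13)
(f*U(2))*D = -36/2*13 = -12*3/2*13 = -18*13 = -234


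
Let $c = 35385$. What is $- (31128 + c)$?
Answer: $-66513$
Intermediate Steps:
$- (31128 + c) = - (31128 + 35385) = \left(-1\right) 66513 = -66513$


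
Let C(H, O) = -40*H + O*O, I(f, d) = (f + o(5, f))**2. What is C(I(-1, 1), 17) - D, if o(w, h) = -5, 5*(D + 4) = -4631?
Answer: -1104/5 ≈ -220.80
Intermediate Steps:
D = -4651/5 (D = -4 + (1/5)*(-4631) = -4 - 4631/5 = -4651/5 ≈ -930.20)
I(f, d) = (-5 + f)**2 (I(f, d) = (f - 5)**2 = (-5 + f)**2)
C(H, O) = O**2 - 40*H (C(H, O) = -40*H + O**2 = O**2 - 40*H)
C(I(-1, 1), 17) - D = (17**2 - 40*(-5 - 1)**2) - 1*(-4651/5) = (289 - 40*(-6)**2) + 4651/5 = (289 - 40*36) + 4651/5 = (289 - 1440) + 4651/5 = -1151 + 4651/5 = -1104/5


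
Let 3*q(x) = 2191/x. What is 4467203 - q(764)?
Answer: 10238827085/2292 ≈ 4.4672e+6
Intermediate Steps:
q(x) = 2191/(3*x) (q(x) = (2191/x)/3 = 2191/(3*x))
4467203 - q(764) = 4467203 - 2191/(3*764) = 4467203 - 1*2191/2292 = 4467203 - 2191/2292 = 10238827085/2292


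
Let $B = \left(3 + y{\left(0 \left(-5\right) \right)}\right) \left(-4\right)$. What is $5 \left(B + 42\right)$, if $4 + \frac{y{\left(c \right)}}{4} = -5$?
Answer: $870$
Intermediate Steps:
$y{\left(c \right)} = -36$ ($y{\left(c \right)} = -16 + 4 \left(-5\right) = -16 - 20 = -36$)
$B = 132$ ($B = \left(3 - 36\right) \left(-4\right) = \left(-33\right) \left(-4\right) = 132$)
$5 \left(B + 42\right) = 5 \left(132 + 42\right) = 5 \cdot 174 = 870$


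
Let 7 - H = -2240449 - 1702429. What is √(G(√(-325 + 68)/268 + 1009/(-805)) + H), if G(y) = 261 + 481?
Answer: √3943627 ≈ 1985.9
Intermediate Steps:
H = 3942885 (H = 7 - (-2240449 - 1702429) = 7 - 1*(-3942878) = 7 + 3942878 = 3942885)
G(y) = 742
√(G(√(-325 + 68)/268 + 1009/(-805)) + H) = √(742 + 3942885) = √3943627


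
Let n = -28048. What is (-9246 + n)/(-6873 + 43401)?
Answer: -18647/18264 ≈ -1.0210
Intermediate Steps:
(-9246 + n)/(-6873 + 43401) = (-9246 - 28048)/(-6873 + 43401) = -37294/36528 = -37294*1/36528 = -18647/18264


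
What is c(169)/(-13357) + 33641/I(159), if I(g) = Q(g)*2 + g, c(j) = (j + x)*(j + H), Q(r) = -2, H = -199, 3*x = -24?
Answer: 450091487/2070335 ≈ 217.40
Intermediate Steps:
x = -8 (x = (⅓)*(-24) = -8)
c(j) = (-199 + j)*(-8 + j) (c(j) = (j - 8)*(j - 199) = (-8 + j)*(-199 + j) = (-199 + j)*(-8 + j))
I(g) = -4 + g (I(g) = -2*2 + g = -4 + g)
c(169)/(-13357) + 33641/I(159) = (1592 + 169² - 207*169)/(-13357) + 33641/(-4 + 159) = (1592 + 28561 - 34983)*(-1/13357) + 33641/155 = -4830*(-1/13357) + 33641*(1/155) = 4830/13357 + 33641/155 = 450091487/2070335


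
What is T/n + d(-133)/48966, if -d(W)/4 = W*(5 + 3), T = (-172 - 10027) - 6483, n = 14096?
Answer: -189214559/172556184 ≈ -1.0965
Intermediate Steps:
T = -16682 (T = -10199 - 6483 = -16682)
d(W) = -32*W (d(W) = -4*W*(5 + 3) = -4*W*8 = -32*W)
T/n + d(-133)/48966 = -16682/14096 - 32*(-133)/48966 = -16682*1/14096 + 4256*(1/48966) = -8341/7048 + 2128/24483 = -189214559/172556184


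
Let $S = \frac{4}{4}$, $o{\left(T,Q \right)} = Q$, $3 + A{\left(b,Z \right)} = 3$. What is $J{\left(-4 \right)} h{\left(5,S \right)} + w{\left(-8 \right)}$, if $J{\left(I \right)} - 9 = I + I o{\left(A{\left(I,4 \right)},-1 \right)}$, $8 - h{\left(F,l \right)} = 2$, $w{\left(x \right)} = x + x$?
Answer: $38$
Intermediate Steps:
$w{\left(x \right)} = 2 x$
$A{\left(b,Z \right)} = 0$ ($A{\left(b,Z \right)} = -3 + 3 = 0$)
$S = 1$ ($S = 4 \cdot \frac{1}{4} = 1$)
$h{\left(F,l \right)} = 6$ ($h{\left(F,l \right)} = 8 - 2 = 6$)
$J{\left(I \right)} = 9$ ($J{\left(I \right)} = 9 + \left(I + I \left(-1\right)\right) = 9 + \left(I - I\right) = 9 + 0 = 9$)
$J{\left(-4 \right)} h{\left(5,S \right)} + w{\left(-8 \right)} = 9 \cdot 6 + 2 \left(-8\right) = 54 - 16 = 38$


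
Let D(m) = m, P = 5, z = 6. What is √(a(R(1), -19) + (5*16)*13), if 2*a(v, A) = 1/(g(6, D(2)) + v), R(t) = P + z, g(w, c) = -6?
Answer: √104010/10 ≈ 32.251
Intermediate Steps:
R(t) = 11 (R(t) = 5 + 6 = 11)
a(v, A) = 1/(2*(-6 + v))
√(a(R(1), -19) + (5*16)*13) = √(1/(2*(-6 + 11)) + (5*16)*13) = √((½)/5 + 80*13) = √((½)*(⅕) + 1040) = √(⅒ + 1040) = √(10401/10) = √104010/10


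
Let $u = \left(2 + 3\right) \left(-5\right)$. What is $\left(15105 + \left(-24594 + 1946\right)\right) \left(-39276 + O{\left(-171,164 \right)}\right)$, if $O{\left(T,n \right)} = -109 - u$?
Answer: $296892480$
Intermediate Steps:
$u = -25$ ($u = 5 \left(-5\right) = -25$)
$O{\left(T,n \right)} = -84$ ($O{\left(T,n \right)} = -109 - -25 = -109 + 25 = -84$)
$\left(15105 + \left(-24594 + 1946\right)\right) \left(-39276 + O{\left(-171,164 \right)}\right) = \left(15105 + \left(-24594 + 1946\right)\right) \left(-39276 - 84\right) = \left(15105 - 22648\right) \left(-39360\right) = \left(-7543\right) \left(-39360\right) = 296892480$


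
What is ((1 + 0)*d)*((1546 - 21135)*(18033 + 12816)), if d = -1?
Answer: 604301061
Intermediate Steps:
((1 + 0)*d)*((1546 - 21135)*(18033 + 12816)) = ((1 + 0)*(-1))*((1546 - 21135)*(18033 + 12816)) = (1*(-1))*(-19589*30849) = -1*(-604301061) = 604301061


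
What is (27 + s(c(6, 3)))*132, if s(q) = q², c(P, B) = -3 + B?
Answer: 3564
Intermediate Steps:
(27 + s(c(6, 3)))*132 = (27 + (-3 + 3)²)*132 = (27 + 0²)*132 = (27 + 0)*132 = 27*132 = 3564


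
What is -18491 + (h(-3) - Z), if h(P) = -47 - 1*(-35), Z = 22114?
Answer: -40617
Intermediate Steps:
h(P) = -12 (h(P) = -47 + 35 = -12)
-18491 + (h(-3) - Z) = -18491 + (-12 - 1*22114) = -18491 + (-12 - 22114) = -18491 - 22126 = -40617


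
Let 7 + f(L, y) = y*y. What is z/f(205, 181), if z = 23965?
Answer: 23965/32754 ≈ 0.73167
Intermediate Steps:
f(L, y) = -7 + y**2 (f(L, y) = -7 + y*y = -7 + y**2)
z/f(205, 181) = 23965/(-7 + 181**2) = 23965/(-7 + 32761) = 23965/32754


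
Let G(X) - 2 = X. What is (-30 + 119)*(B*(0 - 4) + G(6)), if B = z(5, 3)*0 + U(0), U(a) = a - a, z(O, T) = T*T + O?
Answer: 712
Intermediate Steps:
z(O, T) = O + T² (z(O, T) = T² + O = O + T²)
U(a) = 0
G(X) = 2 + X
B = 0 (B = (5 + 3²)*0 + 0 = (5 + 9)*0 + 0 = 14*0 + 0 = 0 + 0 = 0)
(-30 + 119)*(B*(0 - 4) + G(6)) = (-30 + 119)*(0*(0 - 4) + (2 + 6)) = 89*(0*(-4) + 8) = 89*(0 + 8) = 89*8 = 712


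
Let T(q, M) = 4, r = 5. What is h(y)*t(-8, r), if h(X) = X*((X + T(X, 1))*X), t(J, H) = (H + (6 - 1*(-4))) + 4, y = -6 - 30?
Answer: -787968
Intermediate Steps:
y = -36
t(J, H) = 14 + H (t(J, H) = (H + (6 + 4)) + 4 = (H + 10) + 4 = (10 + H) + 4 = 14 + H)
h(X) = X**2*(4 + X) (h(X) = X*((X + 4)*X) = X*((4 + X)*X) = X*(X*(4 + X)) = X**2*(4 + X))
h(y)*t(-8, r) = ((-36)**2*(4 - 36))*(14 + 5) = (1296*(-32))*19 = -41472*19 = -787968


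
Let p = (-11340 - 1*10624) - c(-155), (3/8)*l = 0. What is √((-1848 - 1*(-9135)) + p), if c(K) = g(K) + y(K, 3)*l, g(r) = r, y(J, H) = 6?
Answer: I*√14522 ≈ 120.51*I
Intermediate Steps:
l = 0 (l = (8/3)*0 = 0)
c(K) = K (c(K) = K + 6*0 = K + 0 = K)
p = -21809 (p = (-11340 - 1*10624) - 1*(-155) = (-11340 - 10624) + 155 = -21964 + 155 = -21809)
√((-1848 - 1*(-9135)) + p) = √((-1848 - 1*(-9135)) - 21809) = √((-1848 + 9135) - 21809) = √(7287 - 21809) = √(-14522) = I*√14522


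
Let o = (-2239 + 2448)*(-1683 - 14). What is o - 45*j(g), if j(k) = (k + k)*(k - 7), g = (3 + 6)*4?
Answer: -448633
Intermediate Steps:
g = 36 (g = 9*4 = 36)
j(k) = 2*k*(-7 + k) (j(k) = (2*k)*(-7 + k) = 2*k*(-7 + k))
o = -354673 (o = 209*(-1697) = -354673)
o - 45*j(g) = -354673 - 90*36*(-7 + 36) = -354673 - 90*36*29 = -354673 - 45*2088 = -354673 - 93960 = -448633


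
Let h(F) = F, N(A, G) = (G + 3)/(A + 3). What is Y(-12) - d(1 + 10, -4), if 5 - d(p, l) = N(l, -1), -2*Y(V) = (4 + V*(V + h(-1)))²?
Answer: -12807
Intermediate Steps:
N(A, G) = (3 + G)/(3 + A)
Y(V) = -(4 + V*(-1 + V))²/2 (Y(V) = -(4 + V*(V - 1))²/2 = -(4 + V*(-1 + V))²/2)
d(p, l) = 5 - 2/(3 + l) (d(p, l) = 5 - (3 - 1)/(3 + l) = 5 - 2/(3 + l))
Y(-12) - d(1 + 10, -4) = -(4 + (-12)² - 1*(-12))²/2 - (13 + 5*(-4))/(3 - 4) = -(4 + 144 + 12)²/2 - (13 - 20)/(-1) = -½*160² - (-1)*(-7) = -½*25600 - 1*7 = -12800 - 7 = -12807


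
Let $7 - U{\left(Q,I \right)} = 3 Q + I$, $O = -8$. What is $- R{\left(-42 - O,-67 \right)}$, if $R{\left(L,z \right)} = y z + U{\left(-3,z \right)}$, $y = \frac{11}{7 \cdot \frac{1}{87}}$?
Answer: $\frac{63538}{7} \approx 9076.9$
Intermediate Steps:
$U{\left(Q,I \right)} = 7 - I - 3 Q$ ($U{\left(Q,I \right)} = 7 - \left(3 Q + I\right) = 7 - \left(I + 3 Q\right) = 7 - I - 3 Q$)
$y = \frac{957}{7}$ ($y = \frac{11}{7 \cdot \frac{1}{87}} = \frac{11}{\frac{7}{87}} = 11 \cdot \frac{87}{7} = \frac{957}{7} \approx 136.71$)
$R{\left(L,z \right)} = 16 + \frac{950 z}{7}$ ($R{\left(L,z \right)} = \frac{957 z}{7} - \left(-16 + z\right) = 16 + \frac{950 z}{7}$)
$- R{\left(-42 - O,-67 \right)} = - (16 + \frac{950}{7} \left(-67\right)) = - (16 - \frac{63650}{7}) = \left(-1\right) \left(- \frac{63538}{7}\right) = \frac{63538}{7}$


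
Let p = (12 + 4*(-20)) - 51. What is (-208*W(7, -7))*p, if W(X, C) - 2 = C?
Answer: -123760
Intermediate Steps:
p = -119 (p = (12 - 80) - 51 = -68 - 51 = -119)
W(X, C) = 2 + C
(-208*W(7, -7))*p = -208*(2 - 7)*(-119) = -208*(-5)*(-119) = 1040*(-119) = -123760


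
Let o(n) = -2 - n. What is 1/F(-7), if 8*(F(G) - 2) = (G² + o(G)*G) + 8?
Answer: 4/19 ≈ 0.21053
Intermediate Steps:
F(G) = 3 + G²/8 + G*(-2 - G)/8 (F(G) = 2 + ((G² + (-2 - G)*G) + 8)/8 = 2 + ((G² + G*(-2 - G)) + 8)/8 = 2 + (8 + G² + G*(-2 - G))/8 = 2 + (1 + G²/8 + G*(-2 - G)/8) = 3 + G²/8 + G*(-2 - G)/8)
1/F(-7) = 1/(3 - ¼*(-7)) = 1/(3 + 7/4) = 1/(19/4) = 4/19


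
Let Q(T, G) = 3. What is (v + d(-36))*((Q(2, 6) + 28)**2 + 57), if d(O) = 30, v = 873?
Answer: 919254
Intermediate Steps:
(v + d(-36))*((Q(2, 6) + 28)**2 + 57) = (873 + 30)*((3 + 28)**2 + 57) = 903*(31**2 + 57) = 903*(961 + 57) = 903*1018 = 919254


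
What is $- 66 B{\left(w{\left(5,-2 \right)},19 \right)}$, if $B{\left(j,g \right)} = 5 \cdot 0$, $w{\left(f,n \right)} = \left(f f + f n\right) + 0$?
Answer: $0$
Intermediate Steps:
$w{\left(f,n \right)} = f^{2} + f n$ ($w{\left(f,n \right)} = \left(f^{2} + f n\right) + 0 = f^{2} + f n$)
$B{\left(j,g \right)} = 0$
$- 66 B{\left(w{\left(5,-2 \right)},19 \right)} = \left(-66\right) 0 = 0$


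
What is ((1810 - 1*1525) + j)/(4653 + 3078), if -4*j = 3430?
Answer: -1145/15462 ≈ -0.074053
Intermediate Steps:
j = -1715/2 (j = -¼*3430 = -1715/2 ≈ -857.50)
((1810 - 1*1525) + j)/(4653 + 3078) = ((1810 - 1*1525) - 1715/2)/(4653 + 3078) = ((1810 - 1525) - 1715/2)/7731 = (285 - 1715/2)*(1/7731) = -1145/2*1/7731 = -1145/15462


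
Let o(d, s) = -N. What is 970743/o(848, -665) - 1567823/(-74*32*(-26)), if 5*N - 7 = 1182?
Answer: -300697666667/73204352 ≈ -4107.6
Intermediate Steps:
N = 1189/5 (N = 7/5 + (⅕)*1182 = 7/5 + 1182/5 = 1189/5 ≈ 237.80)
o(d, s) = -1189/5 (o(d, s) = -1*1189/5 = -1189/5)
970743/o(848, -665) - 1567823/(-74*32*(-26)) = 970743/(-1189/5) - 1567823/(-74*32*(-26)) = 970743*(-5/1189) - 1567823/((-2368*(-26))) = -4853715/1189 - 1567823/61568 = -300697666667/73204352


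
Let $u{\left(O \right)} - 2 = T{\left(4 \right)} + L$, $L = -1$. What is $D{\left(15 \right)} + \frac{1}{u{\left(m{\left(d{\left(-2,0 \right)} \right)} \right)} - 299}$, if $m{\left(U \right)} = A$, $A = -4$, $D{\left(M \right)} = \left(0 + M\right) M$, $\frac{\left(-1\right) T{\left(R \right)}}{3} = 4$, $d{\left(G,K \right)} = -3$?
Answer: $\frac{69749}{310} \approx 225.0$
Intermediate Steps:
$T{\left(R \right)} = -12$ ($T{\left(R \right)} = \left(-3\right) 4 = -12$)
$D{\left(M \right)} = M^{2}$ ($D{\left(M \right)} = M M = M^{2}$)
$m{\left(U \right)} = -4$
$u{\left(O \right)} = -11$ ($u{\left(O \right)} = 2 - 13 = -11$)
$D{\left(15 \right)} + \frac{1}{u{\left(m{\left(d{\left(-2,0 \right)} \right)} \right)} - 299} = 15^{2} + \frac{1}{-11 - 299} = 225 + \frac{1}{-310} = 225 - \frac{1}{310} = \frac{69749}{310}$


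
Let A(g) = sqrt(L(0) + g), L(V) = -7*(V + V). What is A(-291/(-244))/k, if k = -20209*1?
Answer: -sqrt(17751)/2465498 ≈ -5.4039e-5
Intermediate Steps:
L(V) = -14*V
A(g) = sqrt(g) (A(g) = sqrt(-14*0 + g) = sqrt(0 + g) = sqrt(g))
k = -20209
A(-291/(-244))/k = sqrt(-291/(-244))/(-20209) = sqrt(-291*(-1/244))*(-1/20209) = sqrt(291/244)*(-1/20209) = (sqrt(17751)/122)*(-1/20209) = -sqrt(17751)/2465498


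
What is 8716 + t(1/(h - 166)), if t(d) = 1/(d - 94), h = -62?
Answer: 186809800/21433 ≈ 8716.0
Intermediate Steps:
t(d) = 1/(-94 + d)
8716 + t(1/(h - 166)) = 8716 + 1/(-94 + 1/(-62 - 166)) = 8716 + 1/(-94 + 1/(-228)) = 8716 + 1/(-94 - 1/228) = 8716 + 1/(-21433/228) = 8716 - 228/21433 = 186809800/21433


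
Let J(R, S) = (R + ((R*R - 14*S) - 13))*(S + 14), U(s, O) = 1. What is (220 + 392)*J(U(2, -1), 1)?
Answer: -229500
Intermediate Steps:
J(R, S) = (14 + S)*(-13 + R + R² - 14*S) (J(R, S) = (R + ((R² - 14*S) - 13))*(14 + S) = (R + (-13 + R² - 14*S))*(14 + S) = (-13 + R + R² - 14*S)*(14 + S) = (14 + S)*(-13 + R + R² - 14*S))
(220 + 392)*J(U(2, -1), 1) = (220 + 392)*(-182 - 209*1 - 14*1² + 14*1 + 14*1² + 1*1 + 1*1²) = 612*(-182 - 209 - 14*1 + 14 + 14*1 + 1 + 1*1) = 612*(-182 - 209 - 14 + 14 + 14 + 1 + 1) = 612*(-375) = -229500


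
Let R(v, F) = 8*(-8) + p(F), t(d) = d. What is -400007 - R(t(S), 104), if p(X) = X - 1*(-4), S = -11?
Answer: -400051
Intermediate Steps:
p(X) = 4 + X (p(X) = X + 4 = 4 + X)
R(v, F) = -60 + F (R(v, F) = 8*(-8) + (4 + F) = -64 + (4 + F) = -60 + F)
-400007 - R(t(S), 104) = -400007 - (-60 + 104) = -400007 - 1*44 = -400007 - 44 = -400051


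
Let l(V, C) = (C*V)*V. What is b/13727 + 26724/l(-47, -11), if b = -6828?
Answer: -532753920/333552373 ≈ -1.5972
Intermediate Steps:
l(V, C) = C*V²
b/13727 + 26724/l(-47, -11) = -6828/13727 + 26724/((-11*(-47)²)) = -6828*1/13727 + 26724/((-11*2209)) = -6828/13727 + 26724/(-24299) = -6828/13727 + 26724*(-1/24299) = -6828/13727 - 26724/24299 = -532753920/333552373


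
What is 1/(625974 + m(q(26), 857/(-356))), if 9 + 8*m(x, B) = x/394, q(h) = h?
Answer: 197/123316658 ≈ 1.5975e-6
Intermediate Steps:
m(x, B) = -9/8 + x/3152 (m(x, B) = -9/8 + (x/394)/8 = -9/8 + x/3152)
1/(625974 + m(q(26), 857/(-356))) = 1/(625974 + (-9/8 + (1/3152)*26)) = 1/(625974 + (-9/8 + 13/1576)) = 1/(625974 - 220/197) = 1/(123316658/197) = 197/123316658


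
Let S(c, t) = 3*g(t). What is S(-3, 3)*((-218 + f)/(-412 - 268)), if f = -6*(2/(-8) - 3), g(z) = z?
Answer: 3573/1360 ≈ 2.6272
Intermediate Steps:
S(c, t) = 3*t
f = 39/2 (f = -6*(2*(-1/8) - 3) = -6*(-1/4 - 3) = -6*(-13/4) = 39/2 ≈ 19.500)
S(-3, 3)*((-218 + f)/(-412 - 268)) = (3*3)*((-218 + 39/2)/(-412 - 268)) = 9*(-397/2/(-680)) = 9*(-397/2*(-1/680)) = 9*(397/1360) = 3573/1360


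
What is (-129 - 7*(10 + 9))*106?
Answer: -27772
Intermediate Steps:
(-129 - 7*(10 + 9))*106 = (-129 - 7*19)*106 = (-129 - 133)*106 = -262*106 = -27772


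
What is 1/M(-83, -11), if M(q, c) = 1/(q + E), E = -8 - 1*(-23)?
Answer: -68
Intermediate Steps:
E = 15 (E = -8 + 23 = 15)
M(q, c) = 1/(15 + q) (M(q, c) = 1/(q + 15) = 1/(15 + q))
1/M(-83, -11) = 1/(1/(15 - 83)) = 1/(1/(-68)) = 1/(-1/68) = -68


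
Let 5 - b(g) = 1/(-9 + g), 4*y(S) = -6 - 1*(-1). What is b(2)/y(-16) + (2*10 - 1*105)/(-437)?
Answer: -59953/15295 ≈ -3.9198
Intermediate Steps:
y(S) = -5/4 (y(S) = (-6 - 1*(-1))/4 = (-6 + 1)/4 = (¼)*(-5) = -5/4)
b(g) = 5 - 1/(-9 + g)
b(2)/y(-16) + (2*10 - 1*105)/(-437) = ((-46 + 5*2)/(-9 + 2))/(-5/4) + (2*10 - 1*105)/(-437) = ((-46 + 10)/(-7))*(-⅘) + (20 - 105)*(-1/437) = -⅐*(-36)*(-⅘) - 85*(-1/437) = (36/7)*(-⅘) + 85/437 = -144/35 + 85/437 = -59953/15295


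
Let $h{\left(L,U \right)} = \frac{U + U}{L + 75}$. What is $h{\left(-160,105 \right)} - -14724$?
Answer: $\frac{250266}{17} \approx 14722.0$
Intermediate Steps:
$h{\left(L,U \right)} = \frac{2 U}{75 + L}$
$h{\left(-160,105 \right)} - -14724 = 2 \cdot 105 \frac{1}{75 - 160} - -14724 = 2 \cdot 105 \frac{1}{-85} + 14724 = 2 \cdot 105 \left(- \frac{1}{85}\right) + 14724 = - \frac{42}{17} + 14724 = \frac{250266}{17}$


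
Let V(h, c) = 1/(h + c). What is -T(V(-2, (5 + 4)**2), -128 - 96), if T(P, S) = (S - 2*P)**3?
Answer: 5543353472392/493039 ≈ 1.1243e+7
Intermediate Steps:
V(h, c) = 1/(c + h)
-T(V(-2, (5 + 4)**2), -128 - 96) = -(-1)*(-(-128 - 96) + 2/((5 + 4)**2 - 2))**3 = -(-1)*(-1*(-224) + 2/(9**2 - 2))**3 = -(-1)*(224 + 2/(81 - 2))**3 = -(-1)*(224 + 2/79)**3 = -(-1)*(17698/79)**3 = -(-1)*5543353472392/493039 = -1*(-5543353472392/493039) = 5543353472392/493039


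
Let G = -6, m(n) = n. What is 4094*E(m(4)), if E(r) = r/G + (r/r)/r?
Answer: -10235/6 ≈ -1705.8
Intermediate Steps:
E(r) = 1/r - r/6 (E(r) = r/(-6) + (r/r)/r = r*(-1/6) + 1/r = -r/6 + 1/r = 1/r - r/6)
4094*E(m(4)) = 4094*(1/4 - 1/6*4) = 4094*(1/4 - 2/3) = 4094*(-5/12) = -10235/6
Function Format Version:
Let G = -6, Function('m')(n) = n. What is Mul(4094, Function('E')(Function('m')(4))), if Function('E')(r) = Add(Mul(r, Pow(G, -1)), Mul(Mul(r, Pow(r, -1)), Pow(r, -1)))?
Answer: Rational(-10235, 6) ≈ -1705.8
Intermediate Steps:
Function('E')(r) = Add(Pow(r, -1), Mul(Rational(-1, 6), r)) (Function('E')(r) = Add(Mul(r, Pow(-6, -1)), Mul(Mul(r, Pow(r, -1)), Pow(r, -1))) = Add(Mul(r, Rational(-1, 6)), Mul(1, Pow(r, -1))) = Add(Mul(Rational(-1, 6), r), Pow(r, -1)) = Add(Pow(r, -1), Mul(Rational(-1, 6), r)))
Mul(4094, Function('E')(Function('m')(4))) = Mul(4094, Add(Pow(4, -1), Mul(Rational(-1, 6), 4))) = Mul(4094, Add(Rational(1, 4), Rational(-2, 3))) = Mul(4094, Rational(-5, 12)) = Rational(-10235, 6)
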